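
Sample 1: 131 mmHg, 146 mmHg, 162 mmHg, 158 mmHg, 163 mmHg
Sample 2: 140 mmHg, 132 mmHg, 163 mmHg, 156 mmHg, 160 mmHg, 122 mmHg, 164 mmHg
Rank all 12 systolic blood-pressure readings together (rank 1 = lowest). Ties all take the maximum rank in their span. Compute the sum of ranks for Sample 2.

Sorted (ascending): 122, 131, 132, 140, 146, 156, 158, 160, 162, 163, 163, 164
The 2 values of 163 occupy positions 10–11 → each gets rank 11.
Sample 2 values → pooled ranks: 140→4, 132→3, 163→11, 156→6, 160→8, 122→1, 164→12
Rank sum = 4 + 3 + 11 + 6 + 8 + 1 + 12 = 45

45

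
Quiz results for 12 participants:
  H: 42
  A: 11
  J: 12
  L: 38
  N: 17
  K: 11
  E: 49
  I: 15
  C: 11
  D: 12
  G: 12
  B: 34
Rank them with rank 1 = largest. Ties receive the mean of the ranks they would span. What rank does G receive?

8

Sorted (descending): 49, 42, 38, 34, 17, 15, 12, 12, 12, 11, 11, 11
The 3 values of 12 occupy positions 7–9 → average rank 8.
The 3 values of 11 occupy positions 10–12 → average rank 11.
G has value 12 → rank 8.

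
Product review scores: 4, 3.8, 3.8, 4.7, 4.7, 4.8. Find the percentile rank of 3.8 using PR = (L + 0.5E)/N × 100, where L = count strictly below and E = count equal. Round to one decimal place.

16.7

N = 6.
Strictly below 3.8: 0. Equal to 3.8: 2.
PR = (0 + 0.5·2)/6 × 100 = 16.7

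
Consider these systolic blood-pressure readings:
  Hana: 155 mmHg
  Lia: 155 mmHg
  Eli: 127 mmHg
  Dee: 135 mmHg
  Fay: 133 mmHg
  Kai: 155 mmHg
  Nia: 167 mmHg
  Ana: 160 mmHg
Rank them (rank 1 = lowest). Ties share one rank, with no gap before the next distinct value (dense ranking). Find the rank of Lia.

Sorted (ascending): 127, 133, 135, 155, 155, 155, 160, 167
The 3 values of 155 share dense rank 4.
Remaining distinct values take the next consecutive integers.
Lia has value 155 mmHg → rank 4.

4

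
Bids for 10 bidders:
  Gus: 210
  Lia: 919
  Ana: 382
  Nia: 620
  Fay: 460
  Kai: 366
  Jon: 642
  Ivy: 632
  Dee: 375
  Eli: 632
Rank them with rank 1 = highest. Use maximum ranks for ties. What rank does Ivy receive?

4

Sorted (descending): 919, 642, 632, 632, 620, 460, 382, 375, 366, 210
The 2 values of 632 occupy positions 3–4 → each gets rank 4.
Ivy has value 632 → rank 4.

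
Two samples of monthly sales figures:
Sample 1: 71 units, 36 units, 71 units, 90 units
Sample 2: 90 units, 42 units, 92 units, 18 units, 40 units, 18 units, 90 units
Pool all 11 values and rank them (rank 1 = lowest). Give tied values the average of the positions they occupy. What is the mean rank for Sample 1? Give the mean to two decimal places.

Sorted (ascending): 18, 18, 36, 40, 42, 71, 71, 90, 90, 90, 92
The 2 values of 18 occupy positions 1–2 → average rank (1+2)/2 = 1.5.
The 2 values of 71 occupy positions 6–7 → average rank (6+7)/2 = 6.5.
The 3 values of 90 occupy positions 8–10 → average rank 9.
Sample 1 values → pooled ranks: 71→6.5, 36→3, 71→6.5, 90→9
Mean rank = (6.5 + 3 + 6.5 + 9) / 4 = 6.25

6.25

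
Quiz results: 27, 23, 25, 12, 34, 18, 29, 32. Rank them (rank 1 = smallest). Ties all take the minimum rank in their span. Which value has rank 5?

Sorted (ascending): 12, 18, 23, 25, 27, 29, 32, 34
No ties — each value takes its position as its rank.
Rank 5 → value 27.

27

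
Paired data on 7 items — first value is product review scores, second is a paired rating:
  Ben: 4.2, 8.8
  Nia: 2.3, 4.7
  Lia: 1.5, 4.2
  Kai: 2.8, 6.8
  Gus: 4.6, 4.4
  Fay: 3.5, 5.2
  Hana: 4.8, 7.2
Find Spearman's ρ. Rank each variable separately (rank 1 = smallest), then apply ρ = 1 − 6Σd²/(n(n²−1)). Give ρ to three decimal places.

0.536

Ranks of variable 1: 5, 2, 1, 3, 6, 4, 7
Ranks of variable 2: 7, 3, 1, 5, 2, 4, 6
d = r₁ − r₂: -2, -1, 0, -2, 4, 0, 1
d²: 4, 1, 0, 4, 16, 0, 1; Σd² = 26
ρ = 1 − 6·26/(7·48) = 1 − 156/336 = 0.536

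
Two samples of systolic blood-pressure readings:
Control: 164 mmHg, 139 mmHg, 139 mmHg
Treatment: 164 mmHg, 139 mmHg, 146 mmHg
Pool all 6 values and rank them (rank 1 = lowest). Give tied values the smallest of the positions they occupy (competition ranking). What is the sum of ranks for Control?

Sorted (ascending): 139, 139, 139, 146, 164, 164
The 3 values of 139 occupy positions 1–3 → each gets rank 1.
The 2 values of 164 occupy positions 5–6 → each gets rank 5.
Control values → pooled ranks: 164→5, 139→1, 139→1
Rank sum = 5 + 1 + 1 = 7

7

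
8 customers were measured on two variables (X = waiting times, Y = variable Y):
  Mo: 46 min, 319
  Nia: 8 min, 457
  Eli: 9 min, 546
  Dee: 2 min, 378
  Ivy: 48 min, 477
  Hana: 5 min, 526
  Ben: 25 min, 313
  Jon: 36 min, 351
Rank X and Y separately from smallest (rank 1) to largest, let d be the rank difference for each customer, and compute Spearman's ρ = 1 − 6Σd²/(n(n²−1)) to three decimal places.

Ranks of variable 1: 7, 3, 4, 1, 8, 2, 5, 6
Ranks of variable 2: 2, 5, 8, 4, 6, 7, 1, 3
d = r₁ − r₂: 5, -2, -4, -3, 2, -5, 4, 3
d²: 25, 4, 16, 9, 4, 25, 16, 9; Σd² = 108
ρ = 1 − 6·108/(8·63) = 1 − 648/504 = -0.286

-0.286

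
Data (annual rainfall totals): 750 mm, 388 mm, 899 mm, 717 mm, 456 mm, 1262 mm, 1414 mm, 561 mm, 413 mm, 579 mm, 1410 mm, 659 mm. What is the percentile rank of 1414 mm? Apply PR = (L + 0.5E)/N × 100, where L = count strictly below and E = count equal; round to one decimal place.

N = 12.
Strictly below 1414: 11. Equal to 1414: 1.
PR = (11 + 0.5·1)/12 × 100 = 95.8

95.8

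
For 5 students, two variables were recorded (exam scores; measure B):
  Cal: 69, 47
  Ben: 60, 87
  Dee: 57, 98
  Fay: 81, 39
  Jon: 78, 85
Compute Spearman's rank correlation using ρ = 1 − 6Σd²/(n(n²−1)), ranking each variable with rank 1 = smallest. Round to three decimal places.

Ranks of variable 1: 3, 2, 1, 5, 4
Ranks of variable 2: 2, 4, 5, 1, 3
d = r₁ − r₂: 1, -2, -4, 4, 1
d²: 1, 4, 16, 16, 1; Σd² = 38
ρ = 1 − 6·38/(5·24) = 1 − 228/120 = -0.900

-0.900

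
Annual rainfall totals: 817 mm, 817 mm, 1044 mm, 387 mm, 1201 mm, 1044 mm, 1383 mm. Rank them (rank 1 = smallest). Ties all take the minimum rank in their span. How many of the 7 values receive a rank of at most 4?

5

Sorted (ascending): 387, 817, 817, 1044, 1044, 1201, 1383
The 2 values of 817 occupy positions 2–3 → each gets rank 2.
The 2 values of 1044 occupy positions 4–5 → each gets rank 4.
Ranks ≤ 4: {1, 2, 2, 4, 4} → 5 values.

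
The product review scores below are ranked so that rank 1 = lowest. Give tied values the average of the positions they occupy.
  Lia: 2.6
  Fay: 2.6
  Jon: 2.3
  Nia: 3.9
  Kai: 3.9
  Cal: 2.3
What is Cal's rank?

Sorted (ascending): 2.3, 2.3, 2.6, 2.6, 3.9, 3.9
The 2 values of 2.3 occupy positions 1–2 → average rank (1+2)/2 = 1.5.
The 2 values of 2.6 occupy positions 3–4 → average rank (3+4)/2 = 3.5.
The 2 values of 3.9 occupy positions 5–6 → average rank (5+6)/2 = 5.5.
Cal has value 2.3 → rank 1.5.

1.5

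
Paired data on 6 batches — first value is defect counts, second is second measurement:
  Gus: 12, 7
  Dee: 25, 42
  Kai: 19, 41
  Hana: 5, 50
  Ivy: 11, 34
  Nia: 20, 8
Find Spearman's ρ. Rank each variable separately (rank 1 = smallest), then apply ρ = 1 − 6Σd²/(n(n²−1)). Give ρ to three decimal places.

Ranks of variable 1: 3, 6, 4, 1, 2, 5
Ranks of variable 2: 1, 5, 4, 6, 3, 2
d = r₁ − r₂: 2, 1, 0, -5, -1, 3
d²: 4, 1, 0, 25, 1, 9; Σd² = 40
ρ = 1 − 6·40/(6·35) = 1 − 240/210 = -0.143

-0.143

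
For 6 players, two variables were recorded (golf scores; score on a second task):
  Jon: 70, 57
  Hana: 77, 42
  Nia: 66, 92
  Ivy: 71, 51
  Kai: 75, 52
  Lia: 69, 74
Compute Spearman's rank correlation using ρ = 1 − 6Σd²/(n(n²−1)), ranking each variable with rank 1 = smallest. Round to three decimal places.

Ranks of variable 1: 3, 6, 1, 4, 5, 2
Ranks of variable 2: 4, 1, 6, 2, 3, 5
d = r₁ − r₂: -1, 5, -5, 2, 2, -3
d²: 1, 25, 25, 4, 4, 9; Σd² = 68
ρ = 1 − 6·68/(6·35) = 1 − 408/210 = -0.943

-0.943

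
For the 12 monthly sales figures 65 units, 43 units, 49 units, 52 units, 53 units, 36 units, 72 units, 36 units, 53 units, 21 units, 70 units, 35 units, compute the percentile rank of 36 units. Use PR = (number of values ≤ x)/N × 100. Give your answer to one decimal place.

N = 12.
Strictly below 36: 2. Equal to 36: 2.
PR = 4/12 × 100 = 33.3

33.3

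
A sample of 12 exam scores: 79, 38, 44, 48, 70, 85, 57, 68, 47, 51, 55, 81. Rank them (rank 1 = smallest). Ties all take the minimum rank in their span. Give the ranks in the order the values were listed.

Sorted (ascending): 38, 44, 47, 48, 51, 55, 57, 68, 70, 79, 81, 85
No ties — each value takes its position as its rank.

10, 1, 2, 4, 9, 12, 7, 8, 3, 5, 6, 11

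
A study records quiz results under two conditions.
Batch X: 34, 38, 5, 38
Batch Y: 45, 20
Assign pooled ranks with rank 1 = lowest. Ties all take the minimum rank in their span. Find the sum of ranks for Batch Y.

Sorted (ascending): 5, 20, 34, 38, 38, 45
The 2 values of 38 occupy positions 4–5 → each gets rank 4.
Batch Y values → pooled ranks: 45→6, 20→2
Rank sum = 6 + 2 = 8

8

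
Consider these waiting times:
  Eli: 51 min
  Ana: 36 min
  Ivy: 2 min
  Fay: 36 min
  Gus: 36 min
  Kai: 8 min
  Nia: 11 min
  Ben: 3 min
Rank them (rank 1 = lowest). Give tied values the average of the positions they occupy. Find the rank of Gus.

Sorted (ascending): 2, 3, 8, 11, 36, 36, 36, 51
The 3 values of 36 occupy positions 5–7 → average rank 6.
Gus has value 36 min → rank 6.

6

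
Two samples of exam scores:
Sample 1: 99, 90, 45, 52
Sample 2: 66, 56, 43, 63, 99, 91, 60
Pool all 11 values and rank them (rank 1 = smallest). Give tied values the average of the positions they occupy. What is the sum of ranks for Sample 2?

Sorted (ascending): 43, 45, 52, 56, 60, 63, 66, 90, 91, 99, 99
The 2 values of 99 occupy positions 10–11 → average rank (10+11)/2 = 10.5.
Sample 2 values → pooled ranks: 66→7, 56→4, 43→1, 63→6, 99→10.5, 91→9, 60→5
Rank sum = 7 + 4 + 1 + 6 + 10.5 + 9 + 5 = 42.5

42.5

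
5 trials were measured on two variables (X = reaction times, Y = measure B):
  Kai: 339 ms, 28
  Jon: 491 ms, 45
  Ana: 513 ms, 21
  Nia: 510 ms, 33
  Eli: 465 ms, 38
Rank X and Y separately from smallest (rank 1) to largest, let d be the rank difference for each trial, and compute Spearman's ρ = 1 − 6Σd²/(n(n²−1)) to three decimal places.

Ranks of variable 1: 1, 3, 5, 4, 2
Ranks of variable 2: 2, 5, 1, 3, 4
d = r₁ − r₂: -1, -2, 4, 1, -2
d²: 1, 4, 16, 1, 4; Σd² = 26
ρ = 1 − 6·26/(5·24) = 1 − 156/120 = -0.300

-0.300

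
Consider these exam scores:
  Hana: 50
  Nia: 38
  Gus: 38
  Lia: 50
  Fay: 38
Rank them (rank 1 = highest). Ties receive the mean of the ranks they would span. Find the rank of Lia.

1.5

Sorted (descending): 50, 50, 38, 38, 38
The 2 values of 50 occupy positions 1–2 → average rank (1+2)/2 = 1.5.
The 3 values of 38 occupy positions 3–5 → average rank 4.
Lia has value 50 → rank 1.5.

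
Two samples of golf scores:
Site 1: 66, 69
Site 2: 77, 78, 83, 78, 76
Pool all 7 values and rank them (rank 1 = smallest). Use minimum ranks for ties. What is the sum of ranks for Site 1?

Sorted (ascending): 66, 69, 76, 77, 78, 78, 83
The 2 values of 78 occupy positions 5–6 → each gets rank 5.
Site 1 values → pooled ranks: 66→1, 69→2
Rank sum = 1 + 2 = 3

3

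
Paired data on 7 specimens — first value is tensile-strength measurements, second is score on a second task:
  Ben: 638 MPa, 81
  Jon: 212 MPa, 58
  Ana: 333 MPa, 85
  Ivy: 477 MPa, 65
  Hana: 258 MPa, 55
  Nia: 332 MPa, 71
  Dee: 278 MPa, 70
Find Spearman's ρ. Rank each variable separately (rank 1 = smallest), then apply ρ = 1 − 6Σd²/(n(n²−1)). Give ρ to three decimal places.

Ranks of variable 1: 7, 1, 5, 6, 2, 4, 3
Ranks of variable 2: 6, 2, 7, 3, 1, 5, 4
d = r₁ − r₂: 1, -1, -2, 3, 1, -1, -1
d²: 1, 1, 4, 9, 1, 1, 1; Σd² = 18
ρ = 1 − 6·18/(7·48) = 1 − 108/336 = 0.679

0.679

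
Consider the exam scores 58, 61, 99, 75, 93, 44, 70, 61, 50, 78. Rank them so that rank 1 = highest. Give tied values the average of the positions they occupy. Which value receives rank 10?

Sorted (descending): 99, 93, 78, 75, 70, 61, 61, 58, 50, 44
The 2 values of 61 occupy positions 6–7 → average rank (6+7)/2 = 6.5.
Rank 10 → value 44.

44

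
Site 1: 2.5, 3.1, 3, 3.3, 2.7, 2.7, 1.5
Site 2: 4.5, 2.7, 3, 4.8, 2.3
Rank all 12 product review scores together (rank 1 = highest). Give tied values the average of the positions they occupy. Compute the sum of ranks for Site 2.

Sorted (descending): 4.8, 4.5, 3.3, 3.1, 3, 3, 2.7, 2.7, 2.7, 2.5, 2.3, 1.5
The 2 values of 3 occupy positions 5–6 → average rank (5+6)/2 = 5.5.
The 3 values of 2.7 occupy positions 7–9 → average rank 8.
Site 2 values → pooled ranks: 4.5→2, 2.7→8, 3→5.5, 4.8→1, 2.3→11
Rank sum = 2 + 8 + 5.5 + 1 + 11 = 27.5

27.5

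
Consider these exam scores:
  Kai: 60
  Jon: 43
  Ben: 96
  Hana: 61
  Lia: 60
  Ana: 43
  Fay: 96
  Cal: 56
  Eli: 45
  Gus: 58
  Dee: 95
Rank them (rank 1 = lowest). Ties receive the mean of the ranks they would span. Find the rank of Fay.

10.5

Sorted (ascending): 43, 43, 45, 56, 58, 60, 60, 61, 95, 96, 96
The 2 values of 43 occupy positions 1–2 → average rank (1+2)/2 = 1.5.
The 2 values of 60 occupy positions 6–7 → average rank (6+7)/2 = 6.5.
The 2 values of 96 occupy positions 10–11 → average rank (10+11)/2 = 10.5.
Fay has value 96 → rank 10.5.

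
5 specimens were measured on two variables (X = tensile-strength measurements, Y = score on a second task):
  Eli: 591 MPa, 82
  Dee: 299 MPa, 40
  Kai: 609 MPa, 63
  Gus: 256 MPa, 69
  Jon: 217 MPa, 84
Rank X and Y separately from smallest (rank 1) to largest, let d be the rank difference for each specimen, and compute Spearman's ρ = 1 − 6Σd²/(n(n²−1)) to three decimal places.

Ranks of variable 1: 4, 3, 5, 2, 1
Ranks of variable 2: 4, 1, 2, 3, 5
d = r₁ − r₂: 0, 2, 3, -1, -4
d²: 0, 4, 9, 1, 16; Σd² = 30
ρ = 1 − 6·30/(5·24) = 1 − 180/120 = -0.500

-0.500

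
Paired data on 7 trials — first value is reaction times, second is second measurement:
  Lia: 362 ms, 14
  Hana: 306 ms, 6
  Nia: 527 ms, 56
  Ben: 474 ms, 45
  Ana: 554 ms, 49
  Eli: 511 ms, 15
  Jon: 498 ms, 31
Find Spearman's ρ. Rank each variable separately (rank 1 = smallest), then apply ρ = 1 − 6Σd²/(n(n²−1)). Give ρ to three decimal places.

Ranks of variable 1: 2, 1, 6, 3, 7, 5, 4
Ranks of variable 2: 2, 1, 7, 5, 6, 3, 4
d = r₁ − r₂: 0, 0, -1, -2, 1, 2, 0
d²: 0, 0, 1, 4, 1, 4, 0; Σd² = 10
ρ = 1 − 6·10/(7·48) = 1 − 60/336 = 0.821

0.821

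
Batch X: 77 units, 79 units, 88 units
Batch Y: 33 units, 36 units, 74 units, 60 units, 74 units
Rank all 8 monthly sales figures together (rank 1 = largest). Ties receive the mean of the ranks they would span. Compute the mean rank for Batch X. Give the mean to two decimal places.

2.00

Sorted (descending): 88, 79, 77, 74, 74, 60, 36, 33
The 2 values of 74 occupy positions 4–5 → average rank (4+5)/2 = 4.5.
Batch X values → pooled ranks: 77→3, 79→2, 88→1
Mean rank = (3 + 2 + 1) / 3 = 2.00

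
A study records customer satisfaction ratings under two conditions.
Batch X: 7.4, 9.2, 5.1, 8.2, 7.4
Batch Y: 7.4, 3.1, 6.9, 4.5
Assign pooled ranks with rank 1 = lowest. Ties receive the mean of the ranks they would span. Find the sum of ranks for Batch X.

Sorted (ascending): 3.1, 4.5, 5.1, 6.9, 7.4, 7.4, 7.4, 8.2, 9.2
The 3 values of 7.4 occupy positions 5–7 → average rank 6.
Batch X values → pooled ranks: 7.4→6, 9.2→9, 5.1→3, 8.2→8, 7.4→6
Rank sum = 6 + 9 + 3 + 8 + 6 = 32

32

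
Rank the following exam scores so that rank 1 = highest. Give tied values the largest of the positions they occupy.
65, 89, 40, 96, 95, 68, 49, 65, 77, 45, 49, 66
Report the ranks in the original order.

Sorted (descending): 96, 95, 89, 77, 68, 66, 65, 65, 49, 49, 45, 40
The 2 values of 65 occupy positions 7–8 → each gets rank 8.
The 2 values of 49 occupy positions 9–10 → each gets rank 10.

8, 3, 12, 1, 2, 5, 10, 8, 4, 11, 10, 6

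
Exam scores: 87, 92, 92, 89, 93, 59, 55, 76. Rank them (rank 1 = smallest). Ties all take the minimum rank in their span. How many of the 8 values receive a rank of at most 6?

Sorted (ascending): 55, 59, 76, 87, 89, 92, 92, 93
The 2 values of 92 occupy positions 6–7 → each gets rank 6.
Ranks ≤ 6: {1, 2, 3, 4, 5, 6, 6} → 7 values.

7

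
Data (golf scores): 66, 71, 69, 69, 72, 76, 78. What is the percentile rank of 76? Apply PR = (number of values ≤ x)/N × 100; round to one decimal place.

N = 7.
Strictly below 76: 5. Equal to 76: 1.
PR = 6/7 × 100 = 85.7

85.7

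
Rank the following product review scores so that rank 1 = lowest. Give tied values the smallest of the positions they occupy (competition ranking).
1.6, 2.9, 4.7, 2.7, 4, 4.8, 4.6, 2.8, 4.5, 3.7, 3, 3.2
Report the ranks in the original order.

Sorted (ascending): 1.6, 2.7, 2.8, 2.9, 3, 3.2, 3.7, 4, 4.5, 4.6, 4.7, 4.8
No ties — each value takes its position as its rank.

1, 4, 11, 2, 8, 12, 10, 3, 9, 7, 5, 6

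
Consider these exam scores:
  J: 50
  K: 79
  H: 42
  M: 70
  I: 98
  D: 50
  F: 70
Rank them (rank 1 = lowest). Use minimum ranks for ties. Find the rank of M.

4

Sorted (ascending): 42, 50, 50, 70, 70, 79, 98
The 2 values of 50 occupy positions 2–3 → each gets rank 2.
The 2 values of 70 occupy positions 4–5 → each gets rank 4.
M has value 70 → rank 4.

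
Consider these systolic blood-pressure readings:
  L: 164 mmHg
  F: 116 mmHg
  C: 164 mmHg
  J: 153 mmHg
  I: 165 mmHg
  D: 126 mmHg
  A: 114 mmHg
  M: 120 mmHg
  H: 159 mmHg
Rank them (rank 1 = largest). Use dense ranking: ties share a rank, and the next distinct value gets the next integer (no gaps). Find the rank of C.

2

Sorted (descending): 165, 164, 164, 159, 153, 126, 120, 116, 114
The 2 values of 164 share dense rank 2.
Remaining distinct values take the next consecutive integers.
C has value 164 mmHg → rank 2.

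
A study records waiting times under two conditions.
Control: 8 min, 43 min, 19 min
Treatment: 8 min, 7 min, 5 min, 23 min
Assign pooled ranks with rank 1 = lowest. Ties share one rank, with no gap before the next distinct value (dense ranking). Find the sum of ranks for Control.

13

Sorted (ascending): 5, 7, 8, 8, 19, 23, 43
The 2 values of 8 share dense rank 3.
Remaining distinct values take the next consecutive integers.
Control values → pooled ranks: 8→3, 43→6, 19→4
Rank sum = 3 + 6 + 4 = 13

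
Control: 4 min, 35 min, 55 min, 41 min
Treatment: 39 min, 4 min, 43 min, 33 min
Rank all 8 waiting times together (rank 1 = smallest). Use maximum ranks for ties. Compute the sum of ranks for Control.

Sorted (ascending): 4, 4, 33, 35, 39, 41, 43, 55
The 2 values of 4 occupy positions 1–2 → each gets rank 2.
Control values → pooled ranks: 4→2, 35→4, 55→8, 41→6
Rank sum = 2 + 4 + 8 + 6 = 20

20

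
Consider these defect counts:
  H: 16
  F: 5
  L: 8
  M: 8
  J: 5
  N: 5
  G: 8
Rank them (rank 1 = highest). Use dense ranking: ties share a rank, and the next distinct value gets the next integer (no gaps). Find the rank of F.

3

Sorted (descending): 16, 8, 8, 8, 5, 5, 5
The 3 values of 8 share dense rank 2.
The 3 values of 5 share dense rank 3.
Remaining distinct values take the next consecutive integers.
F has value 5 → rank 3.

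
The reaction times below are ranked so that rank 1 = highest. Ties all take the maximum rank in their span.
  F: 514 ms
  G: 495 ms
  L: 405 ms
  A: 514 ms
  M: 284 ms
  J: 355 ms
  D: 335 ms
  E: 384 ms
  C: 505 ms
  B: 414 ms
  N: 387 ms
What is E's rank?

8

Sorted (descending): 514, 514, 505, 495, 414, 405, 387, 384, 355, 335, 284
The 2 values of 514 occupy positions 1–2 → each gets rank 2.
E has value 384 ms → rank 8.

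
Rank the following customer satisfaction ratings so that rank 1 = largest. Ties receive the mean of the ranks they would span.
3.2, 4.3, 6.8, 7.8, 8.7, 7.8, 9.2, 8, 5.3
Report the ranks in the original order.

Sorted (descending): 9.2, 8.7, 8, 7.8, 7.8, 6.8, 5.3, 4.3, 3.2
The 2 values of 7.8 occupy positions 4–5 → average rank (4+5)/2 = 4.5.

9, 8, 6, 4.5, 2, 4.5, 1, 3, 7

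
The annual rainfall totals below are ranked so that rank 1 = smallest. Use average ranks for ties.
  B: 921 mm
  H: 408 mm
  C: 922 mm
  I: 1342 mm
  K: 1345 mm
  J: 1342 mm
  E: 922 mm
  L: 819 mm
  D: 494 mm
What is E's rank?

Sorted (ascending): 408, 494, 819, 921, 922, 922, 1342, 1342, 1345
The 2 values of 922 occupy positions 5–6 → average rank (5+6)/2 = 5.5.
The 2 values of 1342 occupy positions 7–8 → average rank (7+8)/2 = 7.5.
E has value 922 mm → rank 5.5.

5.5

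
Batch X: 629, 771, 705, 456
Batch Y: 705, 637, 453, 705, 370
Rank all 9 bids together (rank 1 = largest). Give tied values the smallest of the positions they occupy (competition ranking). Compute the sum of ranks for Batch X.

Sorted (descending): 771, 705, 705, 705, 637, 629, 456, 453, 370
The 3 values of 705 occupy positions 2–4 → each gets rank 2.
Batch X values → pooled ranks: 629→6, 771→1, 705→2, 456→7
Rank sum = 6 + 1 + 2 + 7 = 16

16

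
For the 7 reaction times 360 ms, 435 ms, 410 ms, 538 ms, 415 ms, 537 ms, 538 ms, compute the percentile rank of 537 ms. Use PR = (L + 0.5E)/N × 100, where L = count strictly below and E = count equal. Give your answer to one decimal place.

64.3

N = 7.
Strictly below 537: 4. Equal to 537: 1.
PR = (4 + 0.5·1)/7 × 100 = 64.3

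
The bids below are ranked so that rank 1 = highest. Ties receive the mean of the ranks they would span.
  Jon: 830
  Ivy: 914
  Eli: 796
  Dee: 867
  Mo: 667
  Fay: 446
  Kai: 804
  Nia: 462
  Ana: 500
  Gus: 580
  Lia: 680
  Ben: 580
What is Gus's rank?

8.5

Sorted (descending): 914, 867, 830, 804, 796, 680, 667, 580, 580, 500, 462, 446
The 2 values of 580 occupy positions 8–9 → average rank (8+9)/2 = 8.5.
Gus has value 580 → rank 8.5.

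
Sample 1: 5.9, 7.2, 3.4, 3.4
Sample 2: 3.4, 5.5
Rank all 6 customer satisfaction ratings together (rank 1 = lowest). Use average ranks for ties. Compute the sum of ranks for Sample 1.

Sorted (ascending): 3.4, 3.4, 3.4, 5.5, 5.9, 7.2
The 3 values of 3.4 occupy positions 1–3 → average rank 2.
Sample 1 values → pooled ranks: 5.9→5, 7.2→6, 3.4→2, 3.4→2
Rank sum = 5 + 6 + 2 + 2 = 15

15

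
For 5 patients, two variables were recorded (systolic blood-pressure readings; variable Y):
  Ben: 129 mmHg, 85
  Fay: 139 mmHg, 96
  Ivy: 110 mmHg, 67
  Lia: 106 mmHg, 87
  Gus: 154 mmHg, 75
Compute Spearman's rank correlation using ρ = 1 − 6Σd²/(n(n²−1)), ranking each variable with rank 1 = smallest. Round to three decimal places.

Ranks of variable 1: 3, 4, 2, 1, 5
Ranks of variable 2: 3, 5, 1, 4, 2
d = r₁ − r₂: 0, -1, 1, -3, 3
d²: 0, 1, 1, 9, 9; Σd² = 20
ρ = 1 − 6·20/(5·24) = 1 − 120/120 = 0.000

0.000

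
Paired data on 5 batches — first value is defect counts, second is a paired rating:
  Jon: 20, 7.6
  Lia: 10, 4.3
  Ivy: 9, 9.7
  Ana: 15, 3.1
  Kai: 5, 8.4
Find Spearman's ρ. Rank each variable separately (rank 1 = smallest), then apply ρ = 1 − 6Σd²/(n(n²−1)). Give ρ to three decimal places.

-0.600

Ranks of variable 1: 5, 3, 2, 4, 1
Ranks of variable 2: 3, 2, 5, 1, 4
d = r₁ − r₂: 2, 1, -3, 3, -3
d²: 4, 1, 9, 9, 9; Σd² = 32
ρ = 1 − 6·32/(5·24) = 1 − 192/120 = -0.600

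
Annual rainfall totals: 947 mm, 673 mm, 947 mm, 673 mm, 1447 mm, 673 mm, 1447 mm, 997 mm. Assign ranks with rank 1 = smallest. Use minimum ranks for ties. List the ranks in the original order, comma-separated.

Sorted (ascending): 673, 673, 673, 947, 947, 997, 1447, 1447
The 3 values of 673 occupy positions 1–3 → each gets rank 1.
The 2 values of 947 occupy positions 4–5 → each gets rank 4.
The 2 values of 1447 occupy positions 7–8 → each gets rank 7.

4, 1, 4, 1, 7, 1, 7, 6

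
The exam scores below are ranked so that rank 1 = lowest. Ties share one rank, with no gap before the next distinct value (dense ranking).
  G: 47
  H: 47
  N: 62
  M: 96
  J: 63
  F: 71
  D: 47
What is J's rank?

3

Sorted (ascending): 47, 47, 47, 62, 63, 71, 96
The 3 values of 47 share dense rank 1.
Remaining distinct values take the next consecutive integers.
J has value 63 → rank 3.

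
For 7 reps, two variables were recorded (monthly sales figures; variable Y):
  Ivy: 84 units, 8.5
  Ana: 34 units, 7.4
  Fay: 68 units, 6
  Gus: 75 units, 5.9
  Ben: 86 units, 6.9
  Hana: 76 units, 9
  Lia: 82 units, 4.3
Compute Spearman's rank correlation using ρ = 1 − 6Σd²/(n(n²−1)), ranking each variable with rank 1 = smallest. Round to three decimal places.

0.071

Ranks of variable 1: 6, 1, 2, 3, 7, 4, 5
Ranks of variable 2: 6, 5, 3, 2, 4, 7, 1
d = r₁ − r₂: 0, -4, -1, 1, 3, -3, 4
d²: 0, 16, 1, 1, 9, 9, 16; Σd² = 52
ρ = 1 − 6·52/(7·48) = 1 − 312/336 = 0.071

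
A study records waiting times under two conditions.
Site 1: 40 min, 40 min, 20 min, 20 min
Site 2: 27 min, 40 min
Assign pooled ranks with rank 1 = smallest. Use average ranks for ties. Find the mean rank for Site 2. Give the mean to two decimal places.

Sorted (ascending): 20, 20, 27, 40, 40, 40
The 2 values of 20 occupy positions 1–2 → average rank (1+2)/2 = 1.5.
The 3 values of 40 occupy positions 4–6 → average rank 5.
Site 2 values → pooled ranks: 27→3, 40→5
Mean rank = (3 + 5) / 2 = 4.00

4.00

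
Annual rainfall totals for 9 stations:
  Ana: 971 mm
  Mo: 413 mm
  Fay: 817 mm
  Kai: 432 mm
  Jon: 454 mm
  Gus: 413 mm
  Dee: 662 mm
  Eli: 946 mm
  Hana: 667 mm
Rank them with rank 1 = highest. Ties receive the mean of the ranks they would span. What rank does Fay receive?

Sorted (descending): 971, 946, 817, 667, 662, 454, 432, 413, 413
The 2 values of 413 occupy positions 8–9 → average rank (8+9)/2 = 8.5.
Fay has value 817 mm → rank 3.

3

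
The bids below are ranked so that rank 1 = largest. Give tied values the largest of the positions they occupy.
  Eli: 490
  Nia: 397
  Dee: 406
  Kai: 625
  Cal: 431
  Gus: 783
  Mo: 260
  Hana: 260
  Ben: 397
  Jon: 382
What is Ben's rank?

Sorted (descending): 783, 625, 490, 431, 406, 397, 397, 382, 260, 260
The 2 values of 397 occupy positions 6–7 → each gets rank 7.
The 2 values of 260 occupy positions 9–10 → each gets rank 10.
Ben has value 397 → rank 7.

7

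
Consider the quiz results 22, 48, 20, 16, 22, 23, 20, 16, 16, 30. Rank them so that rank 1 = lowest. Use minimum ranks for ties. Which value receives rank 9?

Sorted (ascending): 16, 16, 16, 20, 20, 22, 22, 23, 30, 48
The 3 values of 16 occupy positions 1–3 → each gets rank 1.
The 2 values of 20 occupy positions 4–5 → each gets rank 4.
The 2 values of 22 occupy positions 6–7 → each gets rank 6.
Rank 9 → value 30.

30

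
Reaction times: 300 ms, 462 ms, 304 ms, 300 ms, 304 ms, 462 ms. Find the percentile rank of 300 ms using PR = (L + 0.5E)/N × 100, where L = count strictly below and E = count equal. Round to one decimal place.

N = 6.
Strictly below 300: 0. Equal to 300: 2.
PR = (0 + 0.5·2)/6 × 100 = 16.7

16.7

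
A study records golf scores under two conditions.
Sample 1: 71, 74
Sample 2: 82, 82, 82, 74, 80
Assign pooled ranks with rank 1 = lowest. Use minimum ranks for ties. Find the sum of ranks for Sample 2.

21

Sorted (ascending): 71, 74, 74, 80, 82, 82, 82
The 2 values of 74 occupy positions 2–3 → each gets rank 2.
The 3 values of 82 occupy positions 5–7 → each gets rank 5.
Sample 2 values → pooled ranks: 82→5, 82→5, 82→5, 74→2, 80→4
Rank sum = 5 + 5 + 5 + 2 + 4 = 21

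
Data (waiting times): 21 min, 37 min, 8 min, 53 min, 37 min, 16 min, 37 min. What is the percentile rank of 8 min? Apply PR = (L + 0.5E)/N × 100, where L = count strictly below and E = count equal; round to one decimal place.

N = 7.
Strictly below 8: 0. Equal to 8: 1.
PR = (0 + 0.5·1)/7 × 100 = 7.1

7.1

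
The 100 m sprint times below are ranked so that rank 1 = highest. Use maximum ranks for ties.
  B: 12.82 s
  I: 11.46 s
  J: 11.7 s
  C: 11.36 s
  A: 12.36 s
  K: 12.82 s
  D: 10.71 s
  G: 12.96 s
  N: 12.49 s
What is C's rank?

8

Sorted (descending): 12.96, 12.82, 12.82, 12.49, 12.36, 11.7, 11.46, 11.36, 10.71
The 2 values of 12.82 occupy positions 2–3 → each gets rank 3.
C has value 11.36 s → rank 8.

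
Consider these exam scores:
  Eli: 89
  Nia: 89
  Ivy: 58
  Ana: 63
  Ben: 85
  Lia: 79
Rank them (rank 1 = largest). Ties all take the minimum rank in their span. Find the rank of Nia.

1

Sorted (descending): 89, 89, 85, 79, 63, 58
The 2 values of 89 occupy positions 1–2 → each gets rank 1.
Nia has value 89 → rank 1.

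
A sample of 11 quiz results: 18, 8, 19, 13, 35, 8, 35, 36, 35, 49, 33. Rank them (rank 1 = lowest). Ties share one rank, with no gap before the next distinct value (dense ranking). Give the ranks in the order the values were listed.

3, 1, 4, 2, 6, 1, 6, 7, 6, 8, 5

Sorted (ascending): 8, 8, 13, 18, 19, 33, 35, 35, 35, 36, 49
The 2 values of 8 share dense rank 1.
The 3 values of 35 share dense rank 6.
Remaining distinct values take the next consecutive integers.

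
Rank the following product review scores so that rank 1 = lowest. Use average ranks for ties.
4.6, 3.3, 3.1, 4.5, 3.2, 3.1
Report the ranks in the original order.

6, 4, 1.5, 5, 3, 1.5

Sorted (ascending): 3.1, 3.1, 3.2, 3.3, 4.5, 4.6
The 2 values of 3.1 occupy positions 1–2 → average rank (1+2)/2 = 1.5.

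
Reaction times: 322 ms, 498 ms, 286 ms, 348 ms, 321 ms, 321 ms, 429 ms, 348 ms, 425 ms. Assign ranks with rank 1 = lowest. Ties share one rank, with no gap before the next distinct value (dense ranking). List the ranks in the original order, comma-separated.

Sorted (ascending): 286, 321, 321, 322, 348, 348, 425, 429, 498
The 2 values of 321 share dense rank 2.
The 2 values of 348 share dense rank 4.
Remaining distinct values take the next consecutive integers.

3, 7, 1, 4, 2, 2, 6, 4, 5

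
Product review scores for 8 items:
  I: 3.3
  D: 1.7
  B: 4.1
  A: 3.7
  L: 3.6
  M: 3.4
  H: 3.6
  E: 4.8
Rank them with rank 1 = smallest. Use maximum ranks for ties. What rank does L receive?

Sorted (ascending): 1.7, 3.3, 3.4, 3.6, 3.6, 3.7, 4.1, 4.8
The 2 values of 3.6 occupy positions 4–5 → each gets rank 5.
L has value 3.6 → rank 5.

5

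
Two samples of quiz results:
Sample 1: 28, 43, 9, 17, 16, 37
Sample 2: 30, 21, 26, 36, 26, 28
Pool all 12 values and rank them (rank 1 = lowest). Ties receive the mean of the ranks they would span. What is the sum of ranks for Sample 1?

36.5

Sorted (ascending): 9, 16, 17, 21, 26, 26, 28, 28, 30, 36, 37, 43
The 2 values of 26 occupy positions 5–6 → average rank (5+6)/2 = 5.5.
The 2 values of 28 occupy positions 7–8 → average rank (7+8)/2 = 7.5.
Sample 1 values → pooled ranks: 28→7.5, 43→12, 9→1, 17→3, 16→2, 37→11
Rank sum = 7.5 + 12 + 1 + 3 + 2 + 11 = 36.5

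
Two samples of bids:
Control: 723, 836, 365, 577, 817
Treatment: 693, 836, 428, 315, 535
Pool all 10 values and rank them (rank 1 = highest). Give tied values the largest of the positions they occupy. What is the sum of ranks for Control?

Sorted (descending): 836, 836, 817, 723, 693, 577, 535, 428, 365, 315
The 2 values of 836 occupy positions 1–2 → each gets rank 2.
Control values → pooled ranks: 723→4, 836→2, 365→9, 577→6, 817→3
Rank sum = 4 + 2 + 9 + 6 + 3 = 24

24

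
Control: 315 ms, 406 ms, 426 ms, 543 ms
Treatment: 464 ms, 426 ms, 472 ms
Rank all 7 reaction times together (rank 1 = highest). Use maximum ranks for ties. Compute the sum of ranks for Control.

Sorted (descending): 543, 472, 464, 426, 426, 406, 315
The 2 values of 426 occupy positions 4–5 → each gets rank 5.
Control values → pooled ranks: 315→7, 406→6, 426→5, 543→1
Rank sum = 7 + 6 + 5 + 1 = 19

19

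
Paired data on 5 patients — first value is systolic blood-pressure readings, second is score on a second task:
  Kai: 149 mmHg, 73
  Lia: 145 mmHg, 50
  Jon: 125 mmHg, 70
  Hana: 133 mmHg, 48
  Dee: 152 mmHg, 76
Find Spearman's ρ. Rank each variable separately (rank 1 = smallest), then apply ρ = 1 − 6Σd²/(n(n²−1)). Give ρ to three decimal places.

0.700

Ranks of variable 1: 4, 3, 1, 2, 5
Ranks of variable 2: 4, 2, 3, 1, 5
d = r₁ − r₂: 0, 1, -2, 1, 0
d²: 0, 1, 4, 1, 0; Σd² = 6
ρ = 1 − 6·6/(5·24) = 1 − 36/120 = 0.700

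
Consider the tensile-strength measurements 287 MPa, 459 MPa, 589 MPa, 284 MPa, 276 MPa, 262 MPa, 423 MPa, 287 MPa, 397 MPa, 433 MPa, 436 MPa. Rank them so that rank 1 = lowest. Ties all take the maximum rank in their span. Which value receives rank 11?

589

Sorted (ascending): 262, 276, 284, 287, 287, 397, 423, 433, 436, 459, 589
The 2 values of 287 occupy positions 4–5 → each gets rank 5.
Rank 11 → value 589.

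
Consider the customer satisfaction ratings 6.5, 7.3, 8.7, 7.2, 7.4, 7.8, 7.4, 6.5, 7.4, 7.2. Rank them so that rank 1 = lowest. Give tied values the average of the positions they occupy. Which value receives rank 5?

7.3

Sorted (ascending): 6.5, 6.5, 7.2, 7.2, 7.3, 7.4, 7.4, 7.4, 7.8, 8.7
The 2 values of 6.5 occupy positions 1–2 → average rank (1+2)/2 = 1.5.
The 2 values of 7.2 occupy positions 3–4 → average rank (3+4)/2 = 3.5.
The 3 values of 7.4 occupy positions 6–8 → average rank 7.
Rank 5 → value 7.3.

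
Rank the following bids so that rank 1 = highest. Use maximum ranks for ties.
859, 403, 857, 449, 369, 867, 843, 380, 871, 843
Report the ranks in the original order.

3, 8, 4, 7, 10, 2, 6, 9, 1, 6

Sorted (descending): 871, 867, 859, 857, 843, 843, 449, 403, 380, 369
The 2 values of 843 occupy positions 5–6 → each gets rank 6.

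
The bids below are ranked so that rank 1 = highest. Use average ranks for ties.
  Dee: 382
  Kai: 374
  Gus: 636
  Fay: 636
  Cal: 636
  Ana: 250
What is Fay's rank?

Sorted (descending): 636, 636, 636, 382, 374, 250
The 3 values of 636 occupy positions 1–3 → average rank 2.
Fay has value 636 → rank 2.

2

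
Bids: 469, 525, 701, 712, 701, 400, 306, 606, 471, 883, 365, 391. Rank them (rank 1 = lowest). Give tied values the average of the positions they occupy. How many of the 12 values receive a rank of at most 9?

Sorted (ascending): 306, 365, 391, 400, 469, 471, 525, 606, 701, 701, 712, 883
The 2 values of 701 occupy positions 9–10 → average rank (9+10)/2 = 9.5.
Ranks ≤ 9: {1, 2, 3, 4, 5, 6, 7, 8} → 8 values.

8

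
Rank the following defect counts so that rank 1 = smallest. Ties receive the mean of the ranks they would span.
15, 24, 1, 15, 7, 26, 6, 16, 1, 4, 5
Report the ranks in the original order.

7.5, 10, 1.5, 7.5, 6, 11, 5, 9, 1.5, 3, 4

Sorted (ascending): 1, 1, 4, 5, 6, 7, 15, 15, 16, 24, 26
The 2 values of 1 occupy positions 1–2 → average rank (1+2)/2 = 1.5.
The 2 values of 15 occupy positions 7–8 → average rank (7+8)/2 = 7.5.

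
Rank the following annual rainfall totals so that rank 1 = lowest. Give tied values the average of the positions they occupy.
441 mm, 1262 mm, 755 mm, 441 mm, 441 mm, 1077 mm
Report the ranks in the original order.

Sorted (ascending): 441, 441, 441, 755, 1077, 1262
The 3 values of 441 occupy positions 1–3 → average rank 2.

2, 6, 4, 2, 2, 5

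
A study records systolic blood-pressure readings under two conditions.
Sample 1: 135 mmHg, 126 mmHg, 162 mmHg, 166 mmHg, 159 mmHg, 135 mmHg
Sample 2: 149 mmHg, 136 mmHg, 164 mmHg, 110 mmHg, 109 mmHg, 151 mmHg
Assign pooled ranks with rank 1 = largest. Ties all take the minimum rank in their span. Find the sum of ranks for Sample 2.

Sorted (descending): 166, 164, 162, 159, 151, 149, 136, 135, 135, 126, 110, 109
The 2 values of 135 occupy positions 8–9 → each gets rank 8.
Sample 2 values → pooled ranks: 149→6, 136→7, 164→2, 110→11, 109→12, 151→5
Rank sum = 6 + 7 + 2 + 11 + 12 + 5 = 43

43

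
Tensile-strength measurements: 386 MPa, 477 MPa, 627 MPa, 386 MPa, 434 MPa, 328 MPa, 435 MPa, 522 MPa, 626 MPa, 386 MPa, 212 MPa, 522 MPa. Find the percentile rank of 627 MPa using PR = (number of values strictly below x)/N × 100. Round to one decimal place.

N = 12.
Strictly below 627: 11. Equal to 627: 1.
PR = 11/12 × 100 = 91.7

91.7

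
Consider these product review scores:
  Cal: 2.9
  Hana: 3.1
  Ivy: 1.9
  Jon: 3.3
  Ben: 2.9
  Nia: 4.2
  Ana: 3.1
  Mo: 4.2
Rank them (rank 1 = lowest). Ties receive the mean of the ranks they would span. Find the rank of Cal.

2.5

Sorted (ascending): 1.9, 2.9, 2.9, 3.1, 3.1, 3.3, 4.2, 4.2
The 2 values of 2.9 occupy positions 2–3 → average rank (2+3)/2 = 2.5.
The 2 values of 3.1 occupy positions 4–5 → average rank (4+5)/2 = 4.5.
The 2 values of 4.2 occupy positions 7–8 → average rank (7+8)/2 = 7.5.
Cal has value 2.9 → rank 2.5.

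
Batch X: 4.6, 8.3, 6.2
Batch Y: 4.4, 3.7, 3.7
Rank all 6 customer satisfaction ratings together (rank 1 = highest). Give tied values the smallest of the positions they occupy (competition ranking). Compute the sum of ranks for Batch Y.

14

Sorted (descending): 8.3, 6.2, 4.6, 4.4, 3.7, 3.7
The 2 values of 3.7 occupy positions 5–6 → each gets rank 5.
Batch Y values → pooled ranks: 4.4→4, 3.7→5, 3.7→5
Rank sum = 4 + 5 + 5 = 14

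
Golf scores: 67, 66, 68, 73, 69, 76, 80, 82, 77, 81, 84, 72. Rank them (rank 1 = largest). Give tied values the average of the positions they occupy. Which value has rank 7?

Sorted (descending): 84, 82, 81, 80, 77, 76, 73, 72, 69, 68, 67, 66
No ties — each value takes its position as its rank.
Rank 7 → value 73.

73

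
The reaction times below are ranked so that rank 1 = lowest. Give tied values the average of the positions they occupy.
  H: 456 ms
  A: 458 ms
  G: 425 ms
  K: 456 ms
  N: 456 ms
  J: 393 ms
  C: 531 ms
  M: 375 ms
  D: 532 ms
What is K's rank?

5

Sorted (ascending): 375, 393, 425, 456, 456, 456, 458, 531, 532
The 3 values of 456 occupy positions 4–6 → average rank 5.
K has value 456 ms → rank 5.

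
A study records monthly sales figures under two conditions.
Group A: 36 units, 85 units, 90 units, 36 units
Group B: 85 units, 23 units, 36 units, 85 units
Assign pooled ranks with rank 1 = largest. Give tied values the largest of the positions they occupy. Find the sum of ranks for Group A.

Sorted (descending): 90, 85, 85, 85, 36, 36, 36, 23
The 3 values of 85 occupy positions 2–4 → each gets rank 4.
The 3 values of 36 occupy positions 5–7 → each gets rank 7.
Group A values → pooled ranks: 36→7, 85→4, 90→1, 36→7
Rank sum = 7 + 4 + 1 + 7 = 19

19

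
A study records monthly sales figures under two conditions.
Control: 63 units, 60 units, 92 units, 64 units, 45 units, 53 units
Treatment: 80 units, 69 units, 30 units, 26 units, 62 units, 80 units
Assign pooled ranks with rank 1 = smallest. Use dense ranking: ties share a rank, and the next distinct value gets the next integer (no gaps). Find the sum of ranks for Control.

38

Sorted (ascending): 26, 30, 45, 53, 60, 62, 63, 64, 69, 80, 80, 92
The 2 values of 80 share dense rank 10.
Remaining distinct values take the next consecutive integers.
Control values → pooled ranks: 63→7, 60→5, 92→11, 64→8, 45→3, 53→4
Rank sum = 7 + 5 + 11 + 8 + 3 + 4 = 38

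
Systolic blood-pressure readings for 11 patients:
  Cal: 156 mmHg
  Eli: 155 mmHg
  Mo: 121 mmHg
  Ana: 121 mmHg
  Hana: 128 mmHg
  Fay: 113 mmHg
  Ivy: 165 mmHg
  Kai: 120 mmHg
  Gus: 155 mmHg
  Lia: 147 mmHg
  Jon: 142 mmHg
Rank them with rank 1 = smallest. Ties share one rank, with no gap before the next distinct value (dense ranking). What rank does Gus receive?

7

Sorted (ascending): 113, 120, 121, 121, 128, 142, 147, 155, 155, 156, 165
The 2 values of 121 share dense rank 3.
The 2 values of 155 share dense rank 7.
Remaining distinct values take the next consecutive integers.
Gus has value 155 mmHg → rank 7.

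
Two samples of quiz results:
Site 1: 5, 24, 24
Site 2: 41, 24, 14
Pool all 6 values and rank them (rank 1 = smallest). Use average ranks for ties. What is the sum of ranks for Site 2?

Sorted (ascending): 5, 14, 24, 24, 24, 41
The 3 values of 24 occupy positions 3–5 → average rank 4.
Site 2 values → pooled ranks: 41→6, 24→4, 14→2
Rank sum = 6 + 4 + 2 = 12

12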